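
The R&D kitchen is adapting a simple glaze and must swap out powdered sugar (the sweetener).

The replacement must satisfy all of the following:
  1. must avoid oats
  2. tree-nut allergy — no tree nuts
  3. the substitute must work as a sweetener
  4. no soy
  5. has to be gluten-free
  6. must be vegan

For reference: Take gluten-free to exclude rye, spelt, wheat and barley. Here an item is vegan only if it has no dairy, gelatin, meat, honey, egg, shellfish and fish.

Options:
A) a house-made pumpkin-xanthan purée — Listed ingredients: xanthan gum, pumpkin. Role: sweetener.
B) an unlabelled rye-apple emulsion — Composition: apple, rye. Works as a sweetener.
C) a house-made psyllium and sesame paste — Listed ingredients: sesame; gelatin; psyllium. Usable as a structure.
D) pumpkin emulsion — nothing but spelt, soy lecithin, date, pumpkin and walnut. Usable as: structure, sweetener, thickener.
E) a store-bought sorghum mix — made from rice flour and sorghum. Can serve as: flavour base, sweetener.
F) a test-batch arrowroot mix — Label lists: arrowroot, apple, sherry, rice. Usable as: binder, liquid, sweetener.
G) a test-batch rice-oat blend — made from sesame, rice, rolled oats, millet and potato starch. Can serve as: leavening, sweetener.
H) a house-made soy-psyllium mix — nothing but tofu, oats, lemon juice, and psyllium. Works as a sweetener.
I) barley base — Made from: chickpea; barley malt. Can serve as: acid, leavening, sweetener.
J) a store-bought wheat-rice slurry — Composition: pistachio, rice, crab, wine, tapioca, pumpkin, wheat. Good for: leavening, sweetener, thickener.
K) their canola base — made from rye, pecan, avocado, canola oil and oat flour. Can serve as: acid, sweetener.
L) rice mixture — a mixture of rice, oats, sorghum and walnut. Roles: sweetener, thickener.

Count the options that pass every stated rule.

3

A: all constraints satisfied — valid
B: has rye, so not gluten-free — out
C: not usable as a sweetener; has gelatin, so not vegan — reject
D: has spelt, so not gluten-free; has walnut, so not tree-nut-free (and 1 more) — reject
E: only rice flour and sorghum; none excluded — OK
F: sherry and rice etc. — none of it excluded — keep
G: has rolled oats, so not oat-free — no
H: has oats, so not oat-free; has tofu, so not soy-free — reject
I: has barley malt, so not gluten-free — reject
J: has wheat, so not gluten-free; has crab, so not vegan (and 1 more) — no
K: has rye, so not gluten-free; has pecan, so not tree-nut-free (and 1 more) — no
L: has walnut, so not tree-nut-free; has oats, so not oat-free — no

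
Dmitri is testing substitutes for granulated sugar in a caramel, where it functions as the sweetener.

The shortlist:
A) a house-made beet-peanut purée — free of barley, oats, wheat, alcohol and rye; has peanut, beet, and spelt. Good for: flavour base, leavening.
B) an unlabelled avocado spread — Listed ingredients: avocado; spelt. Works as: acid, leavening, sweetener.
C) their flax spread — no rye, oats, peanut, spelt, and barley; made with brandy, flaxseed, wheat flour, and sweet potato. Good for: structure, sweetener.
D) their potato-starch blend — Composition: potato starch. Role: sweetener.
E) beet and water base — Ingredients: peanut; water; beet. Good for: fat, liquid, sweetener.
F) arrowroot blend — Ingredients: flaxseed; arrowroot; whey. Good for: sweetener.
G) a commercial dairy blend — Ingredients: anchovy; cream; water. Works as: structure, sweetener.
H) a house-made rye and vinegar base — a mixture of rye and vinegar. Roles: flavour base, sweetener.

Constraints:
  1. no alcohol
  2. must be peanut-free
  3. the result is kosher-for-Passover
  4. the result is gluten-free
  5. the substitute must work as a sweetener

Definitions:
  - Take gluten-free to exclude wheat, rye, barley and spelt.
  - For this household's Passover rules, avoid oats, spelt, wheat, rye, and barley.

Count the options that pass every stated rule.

A: not usable as a sweetener; has spelt, so not gluten-free (and 2 more) — reject
B: has spelt, so not gluten-free; has spelt, so not kosher-for-Passover — no
C: has wheat flour, so not gluten-free; has wheat flour, so not kosher-for-Passover (and 1 more) — reject
D: nothing on the exclusion list — keep
E: has peanut, so not peanut-free — reject
F: kosher-for-Passover, no alcohol — valid
G: only cream, anchovy, and water; none excluded — keep
H: has rye, so not gluten-free; has rye, so not kosher-for-Passover — reject

3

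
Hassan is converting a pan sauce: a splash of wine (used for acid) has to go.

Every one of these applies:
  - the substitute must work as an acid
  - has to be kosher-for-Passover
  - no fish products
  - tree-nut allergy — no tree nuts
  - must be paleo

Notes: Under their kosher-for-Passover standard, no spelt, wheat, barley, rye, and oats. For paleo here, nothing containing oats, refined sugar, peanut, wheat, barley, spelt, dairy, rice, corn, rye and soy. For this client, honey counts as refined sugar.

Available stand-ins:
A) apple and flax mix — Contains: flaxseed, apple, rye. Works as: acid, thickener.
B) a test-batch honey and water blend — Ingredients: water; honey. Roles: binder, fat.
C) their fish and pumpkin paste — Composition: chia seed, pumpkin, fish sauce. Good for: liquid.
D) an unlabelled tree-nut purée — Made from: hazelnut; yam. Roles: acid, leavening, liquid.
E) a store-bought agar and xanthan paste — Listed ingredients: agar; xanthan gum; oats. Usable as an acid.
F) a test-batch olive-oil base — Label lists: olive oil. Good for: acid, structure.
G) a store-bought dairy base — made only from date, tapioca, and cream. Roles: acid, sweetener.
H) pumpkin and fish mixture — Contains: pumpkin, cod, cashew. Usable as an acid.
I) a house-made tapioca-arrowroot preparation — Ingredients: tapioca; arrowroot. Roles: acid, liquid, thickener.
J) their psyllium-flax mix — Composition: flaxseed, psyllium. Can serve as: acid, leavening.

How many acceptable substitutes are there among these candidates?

3

A: has rye, so not kosher-for-Passover; has rye, so not paleo — reject
B: not usable as an acid; has honey, so not paleo — out
C: not usable as an acid; has fish sauce, so not fish-free — reject
D: has hazelnut, so not tree-nut-free — out
E: has oats, so not kosher-for-Passover; has oats, so not paleo — out
F: only olive oil; none excluded — OK
G: has cream, so not paleo — no
H: has cod, so not fish-free; has cashew, so not tree-nut-free — reject
I: works as an acid, kosher-for-Passover, no fish — keep
J: paleo, no tree nuts — keep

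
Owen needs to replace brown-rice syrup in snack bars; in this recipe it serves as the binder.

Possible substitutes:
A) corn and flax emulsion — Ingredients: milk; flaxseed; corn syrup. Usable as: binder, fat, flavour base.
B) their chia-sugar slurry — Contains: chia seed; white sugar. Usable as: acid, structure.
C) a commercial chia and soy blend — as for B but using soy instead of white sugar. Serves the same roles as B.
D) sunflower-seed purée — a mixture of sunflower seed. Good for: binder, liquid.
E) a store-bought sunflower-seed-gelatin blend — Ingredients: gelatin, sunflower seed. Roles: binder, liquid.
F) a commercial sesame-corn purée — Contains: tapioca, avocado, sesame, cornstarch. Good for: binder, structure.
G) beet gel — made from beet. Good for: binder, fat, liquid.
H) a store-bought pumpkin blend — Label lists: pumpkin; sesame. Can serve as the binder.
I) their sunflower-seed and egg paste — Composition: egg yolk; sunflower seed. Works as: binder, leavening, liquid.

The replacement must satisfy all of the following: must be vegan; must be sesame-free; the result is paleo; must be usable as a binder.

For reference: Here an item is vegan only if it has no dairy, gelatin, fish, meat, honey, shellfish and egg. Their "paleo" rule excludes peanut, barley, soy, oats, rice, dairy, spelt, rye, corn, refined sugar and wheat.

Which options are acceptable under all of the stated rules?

A: has milk, so not vegan; has corn syrup, so not paleo — reject
B: not usable as a binder; has white sugar, so not paleo — no
C: not usable as a binder; has soy, so not paleo — reject
D: works as a binder, no sesame, paleo — keep
E: has gelatin, so not vegan — reject
F: has cornstarch, so not paleo; has sesame, so not sesame-free — no
G: all constraints satisfied — OK
H: has sesame, so not sesame-free — no
I: has egg yolk, so not vegan — out

D, G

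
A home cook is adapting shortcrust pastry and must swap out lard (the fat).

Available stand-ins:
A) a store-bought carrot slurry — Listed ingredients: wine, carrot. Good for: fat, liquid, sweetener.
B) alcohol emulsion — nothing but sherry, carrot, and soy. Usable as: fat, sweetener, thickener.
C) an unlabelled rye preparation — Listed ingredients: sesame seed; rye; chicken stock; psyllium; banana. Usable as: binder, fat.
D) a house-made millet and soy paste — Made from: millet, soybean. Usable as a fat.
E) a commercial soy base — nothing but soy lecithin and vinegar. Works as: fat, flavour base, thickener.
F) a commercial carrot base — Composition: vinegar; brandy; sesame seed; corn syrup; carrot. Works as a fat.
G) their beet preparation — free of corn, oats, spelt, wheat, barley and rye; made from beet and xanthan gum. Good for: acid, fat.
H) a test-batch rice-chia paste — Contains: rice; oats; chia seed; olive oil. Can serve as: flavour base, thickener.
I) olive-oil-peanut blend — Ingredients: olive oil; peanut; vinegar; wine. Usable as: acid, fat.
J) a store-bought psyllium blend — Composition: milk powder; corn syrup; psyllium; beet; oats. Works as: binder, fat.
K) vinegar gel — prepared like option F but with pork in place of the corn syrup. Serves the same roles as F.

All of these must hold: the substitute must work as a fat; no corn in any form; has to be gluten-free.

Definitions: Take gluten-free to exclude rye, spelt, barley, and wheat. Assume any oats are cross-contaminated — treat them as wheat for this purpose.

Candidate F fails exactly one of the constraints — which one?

usable as a fat: satisfied
gluten-free: satisfied
corn-free: has corn syrup — fails

corn-free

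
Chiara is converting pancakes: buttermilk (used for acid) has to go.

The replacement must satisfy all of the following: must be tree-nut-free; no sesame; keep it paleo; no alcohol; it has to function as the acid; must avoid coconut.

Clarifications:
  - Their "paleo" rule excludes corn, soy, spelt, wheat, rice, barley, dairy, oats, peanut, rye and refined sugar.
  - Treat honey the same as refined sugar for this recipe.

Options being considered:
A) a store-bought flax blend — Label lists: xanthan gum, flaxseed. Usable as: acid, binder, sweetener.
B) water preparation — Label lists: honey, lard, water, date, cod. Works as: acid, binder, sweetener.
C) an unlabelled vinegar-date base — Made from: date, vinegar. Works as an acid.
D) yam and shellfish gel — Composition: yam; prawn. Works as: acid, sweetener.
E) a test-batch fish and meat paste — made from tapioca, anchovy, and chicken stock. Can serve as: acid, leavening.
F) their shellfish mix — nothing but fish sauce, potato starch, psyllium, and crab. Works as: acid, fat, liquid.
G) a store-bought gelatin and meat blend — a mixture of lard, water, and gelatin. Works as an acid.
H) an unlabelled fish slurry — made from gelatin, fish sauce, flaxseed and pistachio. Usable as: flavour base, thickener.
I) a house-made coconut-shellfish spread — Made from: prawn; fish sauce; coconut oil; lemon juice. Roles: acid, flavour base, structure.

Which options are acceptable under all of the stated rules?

A, C, D, E, F, G

A: works as an acid, no alcohol, no tree nuts — keep
B: has honey, so not paleo — out
C: no tree nuts, no coconut — valid
D: every rule checks out — valid
E: works as an acid, no sesame, no coconut — OK
F: works as an acid, no coconut, no sesame — OK
G: only gelatin, lard and water; none excluded — OK
H: not usable as an acid; has pistachio, so not tree-nut-free — no
I: has coconut oil, so not coconut-free — reject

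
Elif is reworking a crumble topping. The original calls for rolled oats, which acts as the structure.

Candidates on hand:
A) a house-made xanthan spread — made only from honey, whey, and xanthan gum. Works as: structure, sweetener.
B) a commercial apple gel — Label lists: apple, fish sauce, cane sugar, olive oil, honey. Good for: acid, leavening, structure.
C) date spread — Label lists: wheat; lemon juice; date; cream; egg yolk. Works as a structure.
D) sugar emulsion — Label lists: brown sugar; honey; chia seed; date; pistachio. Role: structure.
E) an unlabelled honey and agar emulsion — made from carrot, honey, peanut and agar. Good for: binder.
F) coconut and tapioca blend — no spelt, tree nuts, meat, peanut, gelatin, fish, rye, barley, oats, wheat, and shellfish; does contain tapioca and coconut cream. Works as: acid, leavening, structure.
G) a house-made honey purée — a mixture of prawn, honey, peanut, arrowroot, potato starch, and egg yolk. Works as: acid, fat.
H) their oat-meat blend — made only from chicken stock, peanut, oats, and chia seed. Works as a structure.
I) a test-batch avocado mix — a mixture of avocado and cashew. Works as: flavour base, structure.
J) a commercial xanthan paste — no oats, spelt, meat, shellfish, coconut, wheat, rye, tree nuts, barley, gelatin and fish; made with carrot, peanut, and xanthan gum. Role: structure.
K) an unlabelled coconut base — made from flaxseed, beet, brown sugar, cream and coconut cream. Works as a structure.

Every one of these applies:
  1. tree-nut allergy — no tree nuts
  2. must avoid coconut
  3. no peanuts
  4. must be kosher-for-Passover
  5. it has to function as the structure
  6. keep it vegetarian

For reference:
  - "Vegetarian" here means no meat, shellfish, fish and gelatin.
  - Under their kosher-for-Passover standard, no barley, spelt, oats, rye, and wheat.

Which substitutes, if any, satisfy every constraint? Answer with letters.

A

A: only whey, honey and xanthan gum; none excluded — OK
B: has fish sauce, so not vegetarian — reject
C: has wheat, so not kosher-for-Passover — reject
D: has pistachio, so not tree-nut-free — out
E: not usable as a structure; has peanut, so not peanut-free — reject
F: has coconut cream, so not coconut-free — reject
G: not usable as a structure; has prawn, so not vegetarian (and 1 more) — out
H: has chicken stock, so not vegetarian; has oats, so not kosher-for-Passover (and 1 more) — reject
I: has cashew, so not tree-nut-free — reject
J: has peanut, so not peanut-free — no
K: has coconut cream, so not coconut-free — reject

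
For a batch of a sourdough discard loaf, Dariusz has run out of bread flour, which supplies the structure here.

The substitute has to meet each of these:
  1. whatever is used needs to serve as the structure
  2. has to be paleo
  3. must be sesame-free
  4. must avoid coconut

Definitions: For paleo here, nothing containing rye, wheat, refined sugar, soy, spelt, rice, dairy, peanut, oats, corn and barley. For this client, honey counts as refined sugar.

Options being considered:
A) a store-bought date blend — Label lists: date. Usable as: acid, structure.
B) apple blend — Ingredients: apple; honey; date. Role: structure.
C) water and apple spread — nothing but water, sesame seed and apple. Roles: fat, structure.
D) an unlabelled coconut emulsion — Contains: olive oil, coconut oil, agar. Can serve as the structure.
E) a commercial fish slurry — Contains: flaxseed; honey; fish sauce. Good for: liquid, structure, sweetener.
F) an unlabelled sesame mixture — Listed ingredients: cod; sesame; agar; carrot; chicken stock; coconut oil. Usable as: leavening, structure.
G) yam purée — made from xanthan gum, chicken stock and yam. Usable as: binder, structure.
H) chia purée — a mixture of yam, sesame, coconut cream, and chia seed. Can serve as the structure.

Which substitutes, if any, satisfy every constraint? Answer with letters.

A: works as a structure, no sesame, no coconut — OK
B: has honey, so not paleo — out
C: has sesame seed, so not sesame-free — no
D: has coconut oil, so not coconut-free — out
E: has honey, so not paleo — no
F: has sesame, so not sesame-free; has coconut oil, so not coconut-free — reject
G: no coconut, paleo — valid
H: has sesame, so not sesame-free; has coconut cream, so not coconut-free — reject

A, G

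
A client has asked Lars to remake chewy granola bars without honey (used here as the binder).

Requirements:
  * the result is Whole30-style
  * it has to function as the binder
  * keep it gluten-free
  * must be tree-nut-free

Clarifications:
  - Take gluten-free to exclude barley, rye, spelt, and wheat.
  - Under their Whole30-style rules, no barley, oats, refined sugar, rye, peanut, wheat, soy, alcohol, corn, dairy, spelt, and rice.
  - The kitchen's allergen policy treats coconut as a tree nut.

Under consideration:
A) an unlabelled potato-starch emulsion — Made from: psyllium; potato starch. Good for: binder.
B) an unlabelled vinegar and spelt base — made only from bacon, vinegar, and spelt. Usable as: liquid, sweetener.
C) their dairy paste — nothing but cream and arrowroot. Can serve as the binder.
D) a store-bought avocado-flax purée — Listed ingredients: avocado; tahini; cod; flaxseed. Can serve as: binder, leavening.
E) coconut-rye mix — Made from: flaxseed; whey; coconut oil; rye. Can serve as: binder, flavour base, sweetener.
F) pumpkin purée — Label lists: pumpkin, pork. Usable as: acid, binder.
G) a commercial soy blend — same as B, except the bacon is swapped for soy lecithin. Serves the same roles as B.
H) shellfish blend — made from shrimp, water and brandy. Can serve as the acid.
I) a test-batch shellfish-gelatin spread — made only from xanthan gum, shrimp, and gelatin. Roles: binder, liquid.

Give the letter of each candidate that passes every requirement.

A: only psyllium and potato starch; none excluded — keep
B: not usable as a binder; has spelt, so not gluten-free (and 1 more) — reject
C: has cream, so not Whole30-style — no
D: cod and tahini etc. — none of it excluded — valid
E: has rye, so not gluten-free; has whey, so not Whole30-style (and 1 more) — out
F: all constraints satisfied — valid
G: not usable as a binder; has spelt, so not gluten-free (and 1 more) — no
H: not usable as a binder; has brandy, so not Whole30-style — reject
I: only gelatin, shrimp and xanthan gum; none excluded — valid

A, D, F, I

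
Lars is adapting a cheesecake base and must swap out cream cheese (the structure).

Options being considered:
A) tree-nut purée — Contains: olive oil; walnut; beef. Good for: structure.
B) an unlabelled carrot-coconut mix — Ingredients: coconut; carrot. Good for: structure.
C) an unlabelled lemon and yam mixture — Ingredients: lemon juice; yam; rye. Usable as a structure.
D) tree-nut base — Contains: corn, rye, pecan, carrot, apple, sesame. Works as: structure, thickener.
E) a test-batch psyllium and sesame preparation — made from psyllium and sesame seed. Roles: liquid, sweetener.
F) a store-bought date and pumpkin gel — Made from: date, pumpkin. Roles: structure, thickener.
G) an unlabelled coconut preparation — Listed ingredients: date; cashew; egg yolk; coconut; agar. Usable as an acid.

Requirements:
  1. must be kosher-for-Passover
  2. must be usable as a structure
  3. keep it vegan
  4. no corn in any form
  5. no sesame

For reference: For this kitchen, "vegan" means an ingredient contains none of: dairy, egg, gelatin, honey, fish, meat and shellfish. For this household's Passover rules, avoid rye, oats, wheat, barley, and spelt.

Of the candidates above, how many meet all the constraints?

A: has beef, so not vegan — reject
B: works as a structure, no corn, vegan — OK
C: has rye, so not kosher-for-Passover — out
D: has rye, so not kosher-for-Passover; has corn, so not corn-free (and 1 more) — no
E: not usable as a structure; has sesame seed, so not sesame-free — no
F: only date and pumpkin; none excluded — keep
G: not usable as a structure; has egg yolk, so not vegan — no

2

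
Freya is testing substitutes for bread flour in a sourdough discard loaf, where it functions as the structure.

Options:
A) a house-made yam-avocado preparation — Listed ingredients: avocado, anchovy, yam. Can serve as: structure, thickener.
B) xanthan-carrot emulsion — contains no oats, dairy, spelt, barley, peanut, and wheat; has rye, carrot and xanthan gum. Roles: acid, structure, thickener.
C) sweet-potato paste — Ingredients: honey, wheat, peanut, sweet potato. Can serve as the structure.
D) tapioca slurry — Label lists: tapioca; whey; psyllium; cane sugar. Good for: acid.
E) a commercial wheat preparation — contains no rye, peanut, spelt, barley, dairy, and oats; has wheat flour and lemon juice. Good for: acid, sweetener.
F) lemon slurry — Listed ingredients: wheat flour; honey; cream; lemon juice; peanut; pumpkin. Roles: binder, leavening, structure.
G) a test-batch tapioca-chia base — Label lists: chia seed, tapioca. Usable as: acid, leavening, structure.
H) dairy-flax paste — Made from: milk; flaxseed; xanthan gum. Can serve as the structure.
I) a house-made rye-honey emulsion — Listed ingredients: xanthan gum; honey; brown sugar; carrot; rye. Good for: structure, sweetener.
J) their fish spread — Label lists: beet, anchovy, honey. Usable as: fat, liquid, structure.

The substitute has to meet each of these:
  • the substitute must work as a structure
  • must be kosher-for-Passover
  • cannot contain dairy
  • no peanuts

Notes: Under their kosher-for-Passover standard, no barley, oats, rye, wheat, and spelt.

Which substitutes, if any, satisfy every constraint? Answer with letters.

A, G, J

A: only anchovy, avocado, and yam; none excluded — keep
B: has rye, so not kosher-for-Passover — reject
C: has wheat, so not kosher-for-Passover; has peanut, so not peanut-free — no
D: not usable as a structure; has whey, so not dairy-free — no
E: not usable as a structure; has wheat flour, so not kosher-for-Passover — no
F: has wheat flour, so not kosher-for-Passover; has peanut, so not peanut-free (and 1 more) — reject
G: only chia seed and tapioca; none excluded — valid
H: has milk, so not dairy-free — out
I: has rye, so not kosher-for-Passover — no
J: only anchovy, honey and beet; none excluded — valid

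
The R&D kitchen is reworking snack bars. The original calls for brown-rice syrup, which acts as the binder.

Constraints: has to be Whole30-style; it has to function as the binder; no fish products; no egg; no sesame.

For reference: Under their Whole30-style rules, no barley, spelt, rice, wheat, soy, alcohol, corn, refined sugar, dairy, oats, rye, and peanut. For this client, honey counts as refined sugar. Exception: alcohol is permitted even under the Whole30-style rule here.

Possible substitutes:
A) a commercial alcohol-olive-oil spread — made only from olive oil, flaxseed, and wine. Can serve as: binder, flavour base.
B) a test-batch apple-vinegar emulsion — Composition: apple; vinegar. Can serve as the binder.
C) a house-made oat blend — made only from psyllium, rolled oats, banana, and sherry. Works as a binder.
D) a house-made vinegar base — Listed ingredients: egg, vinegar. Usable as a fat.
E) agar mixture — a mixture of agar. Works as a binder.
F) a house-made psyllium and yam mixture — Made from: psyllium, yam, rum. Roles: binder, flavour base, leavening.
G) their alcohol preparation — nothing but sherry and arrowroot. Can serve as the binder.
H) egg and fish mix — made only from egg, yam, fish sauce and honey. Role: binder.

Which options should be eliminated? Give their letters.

A: alcohol is permitted under the Whole30-style carve-out; nothing else excluded — keep
B: no sesame, no egg — keep
C: has rolled oats, so not Whole30-style — out
D: not usable as a binder; has egg, so not egg-free — reject
E: every rule checks out — OK
F: alcohol is permitted under the Whole30-style carve-out; nothing else excluded — OK
G: alcohol is permitted under the Whole30-style carve-out; nothing else excluded — keep
H: has honey, so not Whole30-style; has egg, so not egg-free (and 1 more) — no

C, D, H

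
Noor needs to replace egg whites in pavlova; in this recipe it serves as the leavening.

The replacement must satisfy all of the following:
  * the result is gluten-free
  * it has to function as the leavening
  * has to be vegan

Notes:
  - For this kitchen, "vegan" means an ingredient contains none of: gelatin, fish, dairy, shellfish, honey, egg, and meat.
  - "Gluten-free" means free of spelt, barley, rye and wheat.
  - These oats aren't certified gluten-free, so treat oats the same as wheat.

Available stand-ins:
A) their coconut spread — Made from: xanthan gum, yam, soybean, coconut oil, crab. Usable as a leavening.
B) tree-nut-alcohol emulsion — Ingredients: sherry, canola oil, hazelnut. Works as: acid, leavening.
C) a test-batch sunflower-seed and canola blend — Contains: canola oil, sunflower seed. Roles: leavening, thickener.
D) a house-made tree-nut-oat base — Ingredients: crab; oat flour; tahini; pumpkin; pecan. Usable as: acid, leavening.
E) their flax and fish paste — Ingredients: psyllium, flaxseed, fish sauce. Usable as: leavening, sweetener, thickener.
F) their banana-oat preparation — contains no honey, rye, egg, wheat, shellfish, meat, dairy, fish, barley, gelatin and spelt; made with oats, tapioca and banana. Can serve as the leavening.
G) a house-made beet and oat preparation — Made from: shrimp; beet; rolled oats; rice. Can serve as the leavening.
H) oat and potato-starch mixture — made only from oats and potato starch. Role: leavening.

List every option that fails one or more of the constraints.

A: has crab, so not vegan — reject
B: every rule checks out — keep
C: only canola oil and sunflower seed; none excluded — OK
D: has crab, so not vegan; has oat flour, so not gluten-free — reject
E: has fish sauce, so not vegan — out
F: has oats, so not gluten-free — out
G: has shrimp, so not vegan; has rolled oats, so not gluten-free — no
H: has oats, so not gluten-free — no

A, D, E, F, G, H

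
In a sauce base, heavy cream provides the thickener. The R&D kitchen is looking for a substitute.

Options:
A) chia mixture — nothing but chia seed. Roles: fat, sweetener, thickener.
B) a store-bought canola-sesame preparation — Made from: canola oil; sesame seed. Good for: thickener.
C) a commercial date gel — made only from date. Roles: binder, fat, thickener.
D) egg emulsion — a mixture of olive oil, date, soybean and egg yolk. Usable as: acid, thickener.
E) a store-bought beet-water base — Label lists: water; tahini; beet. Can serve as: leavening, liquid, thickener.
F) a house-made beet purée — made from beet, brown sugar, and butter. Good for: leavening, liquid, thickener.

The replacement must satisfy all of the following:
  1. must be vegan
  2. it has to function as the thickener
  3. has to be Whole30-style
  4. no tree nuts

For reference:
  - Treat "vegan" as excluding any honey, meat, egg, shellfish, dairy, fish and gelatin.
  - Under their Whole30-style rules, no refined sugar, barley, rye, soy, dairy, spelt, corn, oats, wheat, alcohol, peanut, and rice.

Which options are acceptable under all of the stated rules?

A: vegan, no tree nuts — keep
B: only sesame seed and canola oil; none excluded — valid
C: every rule checks out — valid
D: has egg yolk, so not vegan; has soybean, so not Whole30-style — no
E: every rule checks out — OK
F: has butter, so not vegan; has butter, so not Whole30-style — no

A, B, C, E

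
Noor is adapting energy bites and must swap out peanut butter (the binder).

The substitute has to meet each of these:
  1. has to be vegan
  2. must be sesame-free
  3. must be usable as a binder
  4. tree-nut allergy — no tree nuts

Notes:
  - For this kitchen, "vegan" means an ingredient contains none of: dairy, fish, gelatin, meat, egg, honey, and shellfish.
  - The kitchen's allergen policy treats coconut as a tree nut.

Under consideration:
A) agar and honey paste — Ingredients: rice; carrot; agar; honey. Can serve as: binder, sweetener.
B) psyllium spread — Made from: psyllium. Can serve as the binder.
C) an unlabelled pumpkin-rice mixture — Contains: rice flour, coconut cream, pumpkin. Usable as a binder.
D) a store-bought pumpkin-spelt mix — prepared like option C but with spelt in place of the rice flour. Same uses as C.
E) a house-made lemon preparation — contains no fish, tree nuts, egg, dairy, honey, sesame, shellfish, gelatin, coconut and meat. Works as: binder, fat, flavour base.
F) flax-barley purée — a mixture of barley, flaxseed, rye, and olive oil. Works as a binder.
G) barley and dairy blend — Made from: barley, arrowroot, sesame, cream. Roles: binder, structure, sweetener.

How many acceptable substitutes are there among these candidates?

3

A: has honey, so not vegan — no
B: only psyllium; none excluded — keep
C: has coconut cream, so not tree-nut-free — no
D: has coconut cream, so not tree-nut-free — no
E: vegan, tree-nut-free — valid
F: works as a binder, no sesame, tree-nut-free — OK
G: has cream, so not vegan; has sesame, so not sesame-free — no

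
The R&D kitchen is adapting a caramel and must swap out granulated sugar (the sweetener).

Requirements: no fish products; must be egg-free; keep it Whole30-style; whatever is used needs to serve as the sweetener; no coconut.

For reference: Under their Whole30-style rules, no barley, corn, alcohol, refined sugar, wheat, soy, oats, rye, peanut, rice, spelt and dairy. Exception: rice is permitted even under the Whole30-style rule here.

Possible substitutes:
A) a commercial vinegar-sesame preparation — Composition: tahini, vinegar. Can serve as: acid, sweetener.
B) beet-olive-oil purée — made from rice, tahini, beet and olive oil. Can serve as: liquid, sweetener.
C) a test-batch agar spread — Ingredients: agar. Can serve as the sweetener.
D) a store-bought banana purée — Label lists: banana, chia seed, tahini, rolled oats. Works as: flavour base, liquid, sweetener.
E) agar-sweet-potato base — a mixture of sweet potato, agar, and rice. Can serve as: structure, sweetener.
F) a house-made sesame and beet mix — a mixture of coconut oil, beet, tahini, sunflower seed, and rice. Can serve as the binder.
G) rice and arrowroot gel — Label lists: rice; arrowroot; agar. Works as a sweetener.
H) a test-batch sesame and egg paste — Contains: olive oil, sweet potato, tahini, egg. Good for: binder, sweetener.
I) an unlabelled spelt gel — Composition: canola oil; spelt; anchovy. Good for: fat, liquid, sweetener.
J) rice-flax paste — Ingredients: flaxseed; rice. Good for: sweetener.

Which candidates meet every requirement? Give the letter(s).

A: all constraints satisfied — valid
B: rice is permitted under the Whole30-style carve-out; nothing else excluded — valid
C: works as a sweetener, no fish, Whole30-style — keep
D: has rolled oats, so not Whole30-style — out
E: rice is permitted under the Whole30-style carve-out; nothing else excluded — keep
F: not usable as a sweetener; has coconut oil, so not coconut-free — no
G: rice is permitted under the Whole30-style carve-out; nothing else excluded — valid
H: has egg, so not egg-free — out
I: has spelt, so not Whole30-style; has anchovy, so not fish-free — out
J: rice is permitted under the Whole30-style carve-out; nothing else excluded — valid

A, B, C, E, G, J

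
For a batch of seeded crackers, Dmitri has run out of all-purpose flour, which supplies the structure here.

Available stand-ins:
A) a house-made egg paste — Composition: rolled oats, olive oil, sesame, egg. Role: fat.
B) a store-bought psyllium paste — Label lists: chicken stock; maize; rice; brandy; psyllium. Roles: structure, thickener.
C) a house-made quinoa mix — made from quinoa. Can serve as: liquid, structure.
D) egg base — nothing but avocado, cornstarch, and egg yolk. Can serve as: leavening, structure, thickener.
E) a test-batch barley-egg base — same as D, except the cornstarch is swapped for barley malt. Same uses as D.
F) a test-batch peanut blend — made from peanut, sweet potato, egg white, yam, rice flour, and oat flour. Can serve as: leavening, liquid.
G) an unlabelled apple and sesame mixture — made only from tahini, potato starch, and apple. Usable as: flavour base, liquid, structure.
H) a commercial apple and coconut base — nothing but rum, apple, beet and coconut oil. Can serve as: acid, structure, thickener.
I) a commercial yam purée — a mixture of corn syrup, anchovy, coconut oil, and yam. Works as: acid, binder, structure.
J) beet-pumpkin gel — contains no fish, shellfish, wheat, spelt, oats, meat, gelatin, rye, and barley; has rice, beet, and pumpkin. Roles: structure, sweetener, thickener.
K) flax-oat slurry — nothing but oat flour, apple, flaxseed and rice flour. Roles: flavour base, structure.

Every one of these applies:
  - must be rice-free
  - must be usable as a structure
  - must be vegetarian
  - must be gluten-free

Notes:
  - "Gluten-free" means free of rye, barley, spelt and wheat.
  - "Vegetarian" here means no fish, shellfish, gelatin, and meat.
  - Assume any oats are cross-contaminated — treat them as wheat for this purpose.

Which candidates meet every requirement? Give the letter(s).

C, D, G, H

A: not usable as a structure; has rolled oats, so not gluten-free — no
B: has chicken stock, so not vegetarian; has rice, so not rice-free — out
C: only quinoa; none excluded — valid
D: only cornstarch, egg yolk, and avocado; none excluded — keep
E: has barley malt, so not gluten-free — no
F: not usable as a structure; has oat flour, so not gluten-free (and 1 more) — out
G: vegetarian, no rice — keep
H: rum and coconut oil etc. — none of it excluded — valid
I: has anchovy, so not vegetarian — out
J: has rice, so not rice-free — no
K: has oat flour, so not gluten-free; has rice flour, so not rice-free — no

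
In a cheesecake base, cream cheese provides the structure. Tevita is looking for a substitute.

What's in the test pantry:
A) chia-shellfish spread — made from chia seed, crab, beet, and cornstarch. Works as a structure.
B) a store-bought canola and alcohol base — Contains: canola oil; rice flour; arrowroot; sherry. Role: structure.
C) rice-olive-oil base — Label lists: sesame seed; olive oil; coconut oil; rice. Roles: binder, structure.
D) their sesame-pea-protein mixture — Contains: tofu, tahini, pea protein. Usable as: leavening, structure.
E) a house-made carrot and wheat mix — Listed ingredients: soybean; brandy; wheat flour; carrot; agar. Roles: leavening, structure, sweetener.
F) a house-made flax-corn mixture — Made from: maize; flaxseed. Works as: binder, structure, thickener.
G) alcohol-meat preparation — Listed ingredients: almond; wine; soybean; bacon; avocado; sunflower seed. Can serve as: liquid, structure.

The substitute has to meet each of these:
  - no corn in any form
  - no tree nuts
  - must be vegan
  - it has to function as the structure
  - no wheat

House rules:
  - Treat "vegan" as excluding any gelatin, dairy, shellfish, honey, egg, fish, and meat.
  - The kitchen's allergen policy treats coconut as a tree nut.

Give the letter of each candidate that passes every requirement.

B, D

A: has crab, so not vegan; has cornstarch, so not corn-free — no
B: sherry and rice flour etc. — none of it excluded — valid
C: has coconut oil, so not tree-nut-free — out
D: all constraints satisfied — valid
E: has wheat flour, so not wheat-free — reject
F: has maize, so not corn-free — no
G: has bacon, so not vegan; has almond, so not tree-nut-free — no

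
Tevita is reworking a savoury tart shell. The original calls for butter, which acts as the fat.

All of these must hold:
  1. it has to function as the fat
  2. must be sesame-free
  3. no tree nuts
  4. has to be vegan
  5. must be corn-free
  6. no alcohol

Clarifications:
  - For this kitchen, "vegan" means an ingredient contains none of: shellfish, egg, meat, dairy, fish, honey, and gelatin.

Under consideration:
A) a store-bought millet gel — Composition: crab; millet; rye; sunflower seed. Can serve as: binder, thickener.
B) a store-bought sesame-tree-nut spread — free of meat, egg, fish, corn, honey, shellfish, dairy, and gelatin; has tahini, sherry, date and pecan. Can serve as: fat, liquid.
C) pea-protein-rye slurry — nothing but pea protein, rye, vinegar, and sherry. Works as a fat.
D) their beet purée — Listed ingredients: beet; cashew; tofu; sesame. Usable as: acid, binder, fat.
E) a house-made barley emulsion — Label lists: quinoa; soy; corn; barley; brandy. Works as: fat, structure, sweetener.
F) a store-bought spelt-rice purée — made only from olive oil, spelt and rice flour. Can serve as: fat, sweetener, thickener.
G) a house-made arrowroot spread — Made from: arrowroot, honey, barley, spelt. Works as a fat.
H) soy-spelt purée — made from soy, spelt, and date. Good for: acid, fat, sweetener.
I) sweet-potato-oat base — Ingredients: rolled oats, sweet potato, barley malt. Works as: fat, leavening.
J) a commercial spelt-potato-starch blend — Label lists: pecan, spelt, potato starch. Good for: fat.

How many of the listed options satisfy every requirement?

3

A: not usable as a fat; has crab, so not vegan — no
B: has pecan, so not tree-nut-free; has sherry, so not alcohol-free (and 1 more) — reject
C: has sherry, so not alcohol-free — no
D: has cashew, so not tree-nut-free; has sesame, so not sesame-free — reject
E: has brandy, so not alcohol-free; has corn, so not corn-free — reject
F: only rice flour, spelt and olive oil; none excluded — OK
G: has honey, so not vegan — no
H: no tree nuts, no alcohol — keep
I: works as a fat, no sesame, vegan — keep
J: has pecan, so not tree-nut-free — no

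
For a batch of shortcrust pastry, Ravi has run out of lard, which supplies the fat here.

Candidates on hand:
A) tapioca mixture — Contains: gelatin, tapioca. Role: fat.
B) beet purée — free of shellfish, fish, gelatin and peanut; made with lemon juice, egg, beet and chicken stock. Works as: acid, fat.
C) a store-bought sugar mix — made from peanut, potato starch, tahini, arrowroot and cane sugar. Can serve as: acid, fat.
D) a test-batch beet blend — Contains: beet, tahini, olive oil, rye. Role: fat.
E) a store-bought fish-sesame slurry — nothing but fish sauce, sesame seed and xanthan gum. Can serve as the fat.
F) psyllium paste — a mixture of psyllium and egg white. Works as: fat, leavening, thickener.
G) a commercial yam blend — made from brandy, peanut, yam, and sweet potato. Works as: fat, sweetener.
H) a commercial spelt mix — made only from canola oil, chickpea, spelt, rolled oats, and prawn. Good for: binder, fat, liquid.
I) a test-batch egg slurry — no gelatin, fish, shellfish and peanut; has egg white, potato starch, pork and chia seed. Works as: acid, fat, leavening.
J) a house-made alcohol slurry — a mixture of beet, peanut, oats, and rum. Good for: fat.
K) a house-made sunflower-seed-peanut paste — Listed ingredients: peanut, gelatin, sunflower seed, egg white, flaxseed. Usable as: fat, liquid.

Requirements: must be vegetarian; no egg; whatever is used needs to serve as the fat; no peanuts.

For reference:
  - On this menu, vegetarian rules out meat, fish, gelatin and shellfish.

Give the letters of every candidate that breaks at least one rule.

A, B, C, E, F, G, H, I, J, K

A: has gelatin, so not vegetarian — reject
B: has chicken stock, so not vegetarian; has egg, so not egg-free — no
C: has peanut, so not peanut-free — reject
D: rye and tahini etc. — none of it excluded — valid
E: has fish sauce, so not vegetarian — no
F: has egg white, so not egg-free — no
G: has peanut, so not peanut-free — reject
H: has prawn, so not vegetarian — out
I: has pork, so not vegetarian; has egg white, so not egg-free — no
J: has peanut, so not peanut-free — reject
K: has gelatin, so not vegetarian; has egg white, so not egg-free (and 1 more) — out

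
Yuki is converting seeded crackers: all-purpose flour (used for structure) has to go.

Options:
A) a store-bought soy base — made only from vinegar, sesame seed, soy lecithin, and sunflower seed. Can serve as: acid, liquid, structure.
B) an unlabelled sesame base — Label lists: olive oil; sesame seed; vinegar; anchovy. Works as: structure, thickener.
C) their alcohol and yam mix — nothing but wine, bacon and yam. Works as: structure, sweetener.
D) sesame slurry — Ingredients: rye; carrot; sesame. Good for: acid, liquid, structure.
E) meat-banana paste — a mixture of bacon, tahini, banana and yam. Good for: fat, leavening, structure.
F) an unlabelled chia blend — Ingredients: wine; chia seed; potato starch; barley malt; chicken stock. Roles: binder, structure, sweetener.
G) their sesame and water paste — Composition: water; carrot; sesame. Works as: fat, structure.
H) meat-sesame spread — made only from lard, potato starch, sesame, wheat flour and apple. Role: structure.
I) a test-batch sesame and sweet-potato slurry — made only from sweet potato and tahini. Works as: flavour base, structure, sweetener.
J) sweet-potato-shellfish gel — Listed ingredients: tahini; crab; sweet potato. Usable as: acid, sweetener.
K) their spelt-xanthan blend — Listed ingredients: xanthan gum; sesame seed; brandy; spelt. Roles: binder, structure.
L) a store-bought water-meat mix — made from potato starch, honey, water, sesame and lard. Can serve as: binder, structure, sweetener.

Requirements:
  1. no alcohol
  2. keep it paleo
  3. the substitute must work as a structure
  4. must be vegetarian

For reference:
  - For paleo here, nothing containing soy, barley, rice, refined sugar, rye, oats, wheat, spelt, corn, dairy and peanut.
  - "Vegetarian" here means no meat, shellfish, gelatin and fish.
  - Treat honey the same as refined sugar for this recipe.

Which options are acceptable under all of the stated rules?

A: has soy lecithin, so not paleo — reject
B: has anchovy, so not vegetarian — reject
C: has bacon, so not vegetarian; has wine, so not alcohol-free — no
D: has rye, so not paleo — no
E: has bacon, so not vegetarian — out
F: has barley malt, so not paleo; has chicken stock, so not vegetarian (and 1 more) — out
G: only sesame, water and carrot; none excluded — OK
H: has wheat flour, so not paleo; has lard, so not vegetarian — no
I: all constraints satisfied — valid
J: not usable as a structure; has crab, so not vegetarian — out
K: has spelt, so not paleo; has brandy, so not alcohol-free — reject
L: has honey, so not paleo; has lard, so not vegetarian — reject

G, I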